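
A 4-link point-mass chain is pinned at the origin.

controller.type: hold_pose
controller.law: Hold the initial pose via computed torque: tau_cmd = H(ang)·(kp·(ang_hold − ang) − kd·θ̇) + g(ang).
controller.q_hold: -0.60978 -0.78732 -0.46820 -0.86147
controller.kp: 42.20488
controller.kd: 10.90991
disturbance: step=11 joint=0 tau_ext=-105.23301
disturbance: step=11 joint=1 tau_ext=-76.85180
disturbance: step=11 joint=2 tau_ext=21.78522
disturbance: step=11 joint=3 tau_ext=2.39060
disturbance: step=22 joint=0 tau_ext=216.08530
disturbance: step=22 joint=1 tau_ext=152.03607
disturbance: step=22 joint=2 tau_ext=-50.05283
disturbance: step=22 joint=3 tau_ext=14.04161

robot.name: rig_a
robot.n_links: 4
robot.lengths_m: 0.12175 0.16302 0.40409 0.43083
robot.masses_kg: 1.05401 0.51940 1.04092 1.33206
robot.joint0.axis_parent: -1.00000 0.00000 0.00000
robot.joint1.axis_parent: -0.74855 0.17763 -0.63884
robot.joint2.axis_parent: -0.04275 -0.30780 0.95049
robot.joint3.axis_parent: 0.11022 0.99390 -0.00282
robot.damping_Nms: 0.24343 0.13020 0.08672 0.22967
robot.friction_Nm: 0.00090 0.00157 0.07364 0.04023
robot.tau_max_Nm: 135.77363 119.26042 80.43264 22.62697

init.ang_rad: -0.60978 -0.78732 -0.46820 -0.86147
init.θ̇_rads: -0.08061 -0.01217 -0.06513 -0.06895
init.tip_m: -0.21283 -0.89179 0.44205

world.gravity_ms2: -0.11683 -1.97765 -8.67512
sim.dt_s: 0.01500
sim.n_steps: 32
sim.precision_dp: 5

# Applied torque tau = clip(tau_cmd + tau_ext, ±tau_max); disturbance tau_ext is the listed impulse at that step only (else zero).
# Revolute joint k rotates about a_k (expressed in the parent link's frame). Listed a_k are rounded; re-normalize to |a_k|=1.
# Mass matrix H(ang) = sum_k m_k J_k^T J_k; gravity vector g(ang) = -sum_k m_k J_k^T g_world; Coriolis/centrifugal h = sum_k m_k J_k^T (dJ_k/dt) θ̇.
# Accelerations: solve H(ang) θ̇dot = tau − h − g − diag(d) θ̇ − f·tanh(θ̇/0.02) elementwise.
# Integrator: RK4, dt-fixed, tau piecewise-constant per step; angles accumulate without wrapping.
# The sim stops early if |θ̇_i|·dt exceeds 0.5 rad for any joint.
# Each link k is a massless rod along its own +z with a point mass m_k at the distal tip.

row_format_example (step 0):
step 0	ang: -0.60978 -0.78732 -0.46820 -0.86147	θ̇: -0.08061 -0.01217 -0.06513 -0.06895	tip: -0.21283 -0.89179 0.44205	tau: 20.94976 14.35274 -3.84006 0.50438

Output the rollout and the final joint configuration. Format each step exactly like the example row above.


step 1	ang: -0.61086 -0.78747 -0.46890 -0.86228	θ̇: -0.06298 -0.00824 -0.02871 -0.03975	tip: -0.21291 -0.89207 0.44112	tau: 20.78601 14.23498 -3.81927 0.48410
step 2	ang: -0.61169 -0.78758 -0.46914 -0.86272	θ̇: -0.04901 -0.00537 -0.00598 -0.02007	tip: -0.21298 -0.89234 0.44033	tau: 20.63650 14.12767 -3.79561 0.46947
step 3	ang: -0.61235 -0.78764 -0.46917 -0.86295	θ̇: -0.03881 -0.00376 0.00135 -0.01085	tip: -0.21303 -0.89260 0.43968	tau: 20.50011 14.02979 -3.76677 0.45971
step 4	ang: -0.61287 -0.78769 -0.46913 -0.86307	θ̇: -0.03056 -0.00290 0.00268 -0.00644	tip: -0.21307 -0.89281 0.43916	tau: 20.37585 13.94045 -3.73794 0.45324
step 5	ang: -0.61327 -0.78773 -0.46909 -0.86315	θ̇: -0.02348 -0.00239 0.00244 -0.00389	tip: -0.21310 -0.89298 0.43875	tau: 20.26285 13.85902 -3.71137 0.44885
step 6	ang: -0.61358 -0.78777 -0.46906 -0.86320	θ̇: -0.01732 -0.00202 0.00191 -0.00220	tip: -0.21312 -0.89312 0.43843	tau: 20.16036 13.78499 -3.68745 0.44590
step 7	ang: -0.61380 -0.78779 -0.46904 -0.86322	θ̇: -0.01200 -0.00170 0.00140 -0.00098	tip: -0.21313 -0.89322 0.43821	tau: 20.06767 13.71789 -3.66608 0.44399
step 8	ang: -0.61394 -0.78782 -0.46902 -0.86323	θ̇: -0.00744 -0.00138 0.00098 -0.00009	tip: -0.21313 -0.89329 0.43806	tau: 19.98407 13.65725 -3.64705 0.44286
step 9	ang: -0.61403 -0.78784 -0.46901 -0.86322	θ̇: -0.00357 -0.00106 0.00065 0.00058	tip: -0.21313 -0.89333 0.43797	tau: 19.90889 13.60263 -3.63014 0.44232
step 10	ang: -0.61406 -0.78785 -0.46900 -0.86321	θ̇: -0.00032 -0.00073 0.00039 0.00108	tip: -0.21312 -0.89336 0.43793	tau: 19.84150 13.55359 -3.61513 0.44221
step 11	ang: -0.61404 -0.78786 -0.46899 -0.86319	θ̇: 0.00238 -0.00040 0.00020 0.00145	tip: -0.21312 -0.89336 0.43794	tau: -85.45173 -63.34207 18.18338 2.83303
step 12	ang: -0.62041 -0.78790 -0.46901 -0.86317	θ̇: -0.84941 -0.00592 0.00318 0.00681	tip: -0.21310 -0.89615 0.43221	tau: 37.46778 26.42652 -7.25473 0.00308
step 13	ang: -0.63198 -0.78803 -0.46885 -0.86292	θ̇: -0.69520 -0.01046 0.01499 0.02465	tip: -0.21303 -0.90121 0.42169	tau: 35.47257 24.96631 -6.81630 -0.02332
step 14	ang: -0.64139 -0.78824 -0.46862 -0.86252	θ̇: -0.55958 -0.01698 0.01395 0.02737	tip: -0.21292 -0.90531 0.41301	tau: 33.64404 23.62645 -6.41628 -0.02733
step 15	ang: -0.64888 -0.78854 -0.46844 -0.86214	θ̇: -0.44078 -0.02287 0.00983 0.02412	tip: -0.21278 -0.90859 0.40597	tau: 31.97312 22.40055 -6.05531 -0.01770
step 16	ang: -0.65472 -0.78892 -0.46833 -0.86182	θ̇: -0.33741 -0.02701 0.00599 0.01896	tip: -0.21264 -0.91115 0.40037	tau: 30.45070 21.28230 -5.73120 0.00038
step 17	ang: -0.65910 -0.78935 -0.46826 -0.86157	θ̇: -0.24828 -0.02892 0.00336 0.01383	tip: -0.21250 -0.91310 0.39605	tau: 29.06767 20.26542 -5.44073 0.02331
step 18	ang: -0.66225 -0.78979 -0.46822 -0.86140	θ̇: -0.17220 -0.02856 0.00177 0.00952	tip: -0.21238 -0.91452 0.39285	tau: 27.81502 19.34365 -5.18046 0.04858
step 19	ang: -0.66435 -0.79020 -0.46820 -0.86129	θ̇: -0.10791 -0.02619 0.00085 0.00623	tip: -0.21227 -0.91550 0.39063	tau: 26.68392 18.51079 -4.94729 0.07461
step 20	ang: -0.66556 -0.79057 -0.46820 -0.86121	θ̇: -0.05410 -0.02225 0.00029 0.00392	tip: -0.21219 -0.91611 0.38925	tau: 25.66576 17.76074 -4.73856 0.10043
step 21	ang: -0.66604 -0.79087 -0.46820 -0.86117	θ̇: -0.00950 -0.01719 -0.00010 0.00243	tip: -0.21212 -0.91639 0.38860	tau: 24.75219 17.08757 -4.55200 0.12551
step 22	ang: -0.66591 -0.79108 -0.46820 -0.86114	θ̇: 0.02699 -0.01134 -0.00045 0.00160	tip: -0.21207 -0.91641 0.38856	tau: 135.77363 119.26042 -54.43848 14.19119
step 23	ang: -0.69664 -0.74679 -0.49777 -0.85725	θ̇: -4.22628 6.15754 -3.72987 0.52192	tip: -0.21063 -0.91509 0.40229	tau: 4.41977 -1.26011 4.25778 -2.16011
step 24	ang: -0.75565 -0.65791 -0.54275 -0.85085	θ̇: -3.60994 5.61210 -2.33320 0.33108	tip: -0.20711 -0.91182 0.42678	tau: 6.04942 0.44376 3.51745 -1.71251
step 25	ang: -0.80506 -0.57910 -0.56978 -0.84684	θ̇: -2.95391 4.83419 -1.33413 0.20212	tip: -0.20346 -0.90791 0.44660	tau: 7.58318 1.98724 2.99640 -1.54238
step 26	ang: -0.84450 -0.51306 -0.58450 -0.84449	θ̇: -2.28800 3.92925 -0.68441 0.10969	tip: -0.20007 -0.90381 0.46248	tau: 8.97745 3.32870 2.59954 -1.50628
step 27	ang: -0.87410 -0.46093 -0.59162 -0.84336	θ̇: -1.65183 3.00071 -0.30656 0.04111	tip: -0.19721 -0.89979 0.47511	tau: 10.22052 4.48404 2.25143 -1.51141
step 28	ang: -0.89462 -0.42235 -0.59453 -0.84310	θ̇: -1.08697 2.14174 -0.10485 -0.00533	tip: -0.19505 -0.89602 0.48508	tau: 11.31872 5.48920 1.90566 -1.50968
step 29	ang: -0.90738 -0.39573 -0.59516 -0.84336	θ̇: -0.61929 1.41070 0.00441 -0.03002	tip: -0.19367 -0.89261 0.49288	tau: 12.28607 6.37758 1.54601 -1.48514
step 30	ang: -0.91377 -0.37922 -0.59472 -0.84400	θ̇: -0.24046 0.80062 0.04879 -0.05576	tip: -0.19305 -0.88958 0.49889	tau: 13.13850 7.17145 1.18505 -1.42685
step 31	ang: -0.91522 -0.37077 -0.59370 -0.84495	θ̇: 0.03960 0.33773 0.08927 -0.06881	tip: -0.19313 -0.88692 0.50345	tau: 13.89119 7.88450 0.81158 -1.33797
step 32	ang: -0.91311 -0.36827 -0.59199 -0.84600	θ̇: 0.23529 0.00394 0.14036 -0.07104	tip: -0.19384 -0.88463 0.50678
final ang (rad): -0.91311 -0.36827 -0.59199 -0.84600


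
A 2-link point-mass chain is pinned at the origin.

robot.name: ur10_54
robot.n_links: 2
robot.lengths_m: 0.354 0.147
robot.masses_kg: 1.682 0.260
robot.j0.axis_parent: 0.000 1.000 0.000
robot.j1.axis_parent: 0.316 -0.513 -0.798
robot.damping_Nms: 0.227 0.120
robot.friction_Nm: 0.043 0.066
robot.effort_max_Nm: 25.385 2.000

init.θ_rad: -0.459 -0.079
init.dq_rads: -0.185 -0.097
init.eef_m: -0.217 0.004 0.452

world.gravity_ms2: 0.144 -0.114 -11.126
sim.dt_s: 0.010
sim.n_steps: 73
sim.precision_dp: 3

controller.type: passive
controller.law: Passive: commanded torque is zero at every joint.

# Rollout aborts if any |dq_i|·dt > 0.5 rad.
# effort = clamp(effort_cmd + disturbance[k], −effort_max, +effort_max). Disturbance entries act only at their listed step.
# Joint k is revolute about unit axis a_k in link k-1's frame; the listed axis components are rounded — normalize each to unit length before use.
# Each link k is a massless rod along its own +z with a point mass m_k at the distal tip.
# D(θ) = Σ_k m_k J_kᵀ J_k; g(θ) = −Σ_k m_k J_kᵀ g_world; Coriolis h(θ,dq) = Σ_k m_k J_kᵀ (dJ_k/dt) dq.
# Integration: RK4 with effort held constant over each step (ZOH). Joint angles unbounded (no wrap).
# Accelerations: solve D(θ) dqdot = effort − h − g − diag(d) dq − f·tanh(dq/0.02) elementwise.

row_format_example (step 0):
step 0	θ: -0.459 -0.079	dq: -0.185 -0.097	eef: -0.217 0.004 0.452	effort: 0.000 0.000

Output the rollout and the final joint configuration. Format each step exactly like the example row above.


step 1	θ: -0.461 -0.080	dq: -0.312 -0.230	eef: -0.218 0.004 0.451	effort: 0.000 0.000
step 2	θ: -0.465 -0.081	dq: -0.430 -0.106	eef: -0.219 0.004 0.450	effort: 0.000 0.000
step 3	θ: -0.470 -0.081	dq: -0.556 -0.227	eef: -0.221 0.004 0.449	effort: 0.000 0.000
step 4	θ: -0.476 -0.082	dq: -0.675 -0.101	eef: -0.224 0.004 0.448	effort: 0.000 0.000
step 5	θ: -0.484 -0.083	dq: -0.802 -0.226	eef: -0.227 0.004 0.446	effort: 0.000 0.000
step 6	θ: -0.492 -0.084	dq: -0.922 -0.097	eef: -0.231 0.004 0.444	effort: 0.000 0.000
step 7	θ: -0.502 -0.084	dq: -1.053 -0.223	eef: -0.235 0.004 0.442	effort: 0.000 0.000
step 8	θ: -0.513 -0.085	dq: -1.176 -0.092	eef: -0.240 0.004 0.439	effort: 0.000 0.000
step 9	θ: -0.525 -0.086	dq: -1.309 -0.218	eef: -0.246 0.004 0.436	effort: 0.000 0.000
step 10	θ: -0.539 -0.087	dq: -1.437 -0.089	eef: -0.252 0.004 0.433	effort: 0.000 0.000
step 11	θ: -0.554 -0.087	dq: -1.575 -0.214	eef: -0.258 0.004 0.429	effort: 0.000 0.000
step 12	θ: -0.571 -0.088	dq: -1.708 -0.087	eef: -0.265 0.004 0.425	effort: 0.000 0.000
step 13	θ: -0.588 -0.088	dq: -1.853 -0.210	eef: -0.273 0.004 0.420	effort: 0.000 0.000
step 14	θ: -0.608 -0.089	dq: -1.992 -0.086	eef: -0.280 0.004 0.415	effort: 0.000 0.000
step 15	θ: -0.628 -0.090	dq: -2.143 -0.206	eef: -0.289 0.004 0.409	effort: 0.000 0.000
step 16	θ: -0.650 -0.090	dq: -2.290 -0.088	eef: -0.298 0.004 0.403	effort: 0.000 0.000
step 17	θ: -0.674 -0.091	dq: -2.450 -0.204	eef: -0.307 0.004 0.395	effort: 0.000 0.000
step 18	θ: -0.699 -0.092	dq: -2.605 -0.093	eef: -0.317 0.004 0.388	effort: 0.000 0.000
step 19	θ: -0.726 -0.092	dq: -2.773 -0.201	eef: -0.327 0.005 0.379	effort: 0.000 0.000
step 20	θ: -0.755 -0.093	dq: -2.939 -0.100	eef: -0.338 0.005 0.370	effort: 0.000 0.000
step 21	θ: -0.785 -0.093	dq: -3.116 -0.200	eef: -0.349 0.005 0.359	effort: 0.000 0.000
step 22	θ: -0.817 -0.094	dq: -3.292 -0.112	eef: -0.360 0.005 0.348	effort: 0.000 0.000
step 23	θ: -0.851 -0.095	dq: -3.479 -0.199	eef: -0.372 0.005 0.335	effort: 0.000 0.000
step 24	θ: -0.886 -0.095	dq: -3.666 -0.129	eef: -0.384 0.005 0.322	effort: 0.000 0.000
step 25	θ: -0.924 -0.096	dq: -3.863 -0.198	eef: -0.395 0.005 0.307	effort: 0.000 0.000
step 26	θ: -0.964 -0.097	dq: -4.062 -0.151	eef: -0.407 0.005 0.292	effort: 0.000 0.000
step 27	θ: -1.005 -0.098	dq: -4.268 -0.196	eef: -0.419 0.005 0.274	effort: 0.000 0.000
step 28	θ: -1.049 -0.099	dq: -4.478 -0.175	eef: -0.430 0.005 0.256	effort: 0.000 0.000
step 29	θ: -1.095 -0.099	dq: -4.694 -0.190	eef: -0.442 0.005 0.236	effort: 0.000 0.000
step 30	θ: -1.143 -0.100	dq: -4.914 -0.185	eef: -0.452 0.005 0.215	effort: 0.000 0.000
step 31	θ: -1.193 -0.101	dq: -5.138 -0.180	eef: -0.463 0.005 0.192	effort: 0.000 0.000
step 32	θ: -1.245 -0.102	dq: -5.366 -0.169	eef: -0.472 0.005 0.167	effort: 0.000 0.000
step 33	θ: -1.300 -0.103	dq: -5.597 -0.153	eef: -0.480 0.005 0.141	effort: 0.000 0.000
step 34	θ: -1.357 -0.103	dq: -5.830 -0.133	eef: -0.488 0.005 0.113	effort: 0.000 0.000
step 35	θ: -1.417 -0.103	dq: -6.066 -0.108	eef: -0.494 0.005 0.084	effort: 0.000 0.000
step 36	θ: -1.479 -0.103	dq: -6.302 -0.080	eef: -0.498 0.005 0.054	effort: 0.000 0.000
step 37	θ: -1.543 -0.103	dq: -6.538 -0.049	eef: -0.500 0.005 0.022	effort: 0.000 0.000
step 38	θ: -1.609 -0.102	dq: -6.773 -0.016	eef: -0.501 0.005 -0.012	effort: 0.000 0.000
step 39	θ: -1.678 -0.101	dq: -7.006 0.010	eef: -0.499 0.005 -0.046	effort: 0.000 0.000
step 40	θ: -1.749 -0.101	dq: -7.232 0.148	eef: -0.494 0.005 -0.082	effort: 0.000 0.000
step 41	θ: -1.823 -0.100	dq: -7.454 0.219	eef: -0.487 0.005 -0.118	effort: 0.000 0.000
step 42	θ: -1.898 -0.100	dq: -7.675 0.106	eef: -0.476 0.005 -0.154	effort: 0.000 0.000
step 43	θ: -1.976 -0.099	dq: -7.880 0.235	eef: -0.463 0.005 -0.191	effort: 0.000 0.000
step 44	θ: -2.056 -0.098	dq: -8.085 0.056	eef: -0.446 0.005 -0.227	effort: 0.000 0.000
step 45	θ: -2.138 -0.097	dq: -8.264 0.251	eef: -0.426 0.005 -0.263	effort: 0.000 0.000
step 46	θ: -2.221 -0.095	dq: -8.442 0.094	eef: -0.403 0.005 -0.298	effort: 0.000 0.000
step 47	θ: -2.307 -0.095	dq: -8.600 0.049	eef: -0.376 0.005 -0.331	effort: 0.000 0.000
step 48	θ: -2.393 -0.094	dq: -8.738 0.055	eef: -0.346 0.005 -0.362	effort: 0.000 0.000
step 49	θ: -2.481 -0.094	dq: -8.856 0.081	eef: -0.313 0.005 -0.391	effort: 0.000 0.000
step 50	θ: -2.570 -0.093	dq: -8.952 0.121	eef: -0.276 0.005 -0.418	effort: 0.000 0.000
step 51	θ: -2.660 -0.091	dq: -9.026 0.167	eef: -0.238 0.004 -0.441	effort: 0.000 0.000
step 52	θ: -2.751 -0.089	dq: -9.076 0.215	eef: -0.197 0.004 -0.461	effort: 0.000 0.000
step 53	θ: -2.842 -0.087	dq: -9.101 0.261	eef: -0.154 0.004 -0.477	effort: 0.000 0.000
step 54	θ: -2.933 -0.084	dq: -9.101 0.304	eef: -0.110 0.004 -0.489	effort: 0.000 0.000
step 55	θ: -3.024 -0.081	dq: -9.075 0.343	eef: -0.065 0.004 -0.497	effort: 0.000 0.000
step 56	θ: -3.114 -0.077	dq: -9.023 0.377	eef: -0.019 0.004 -0.500	effort: 0.000 0.000
step 57	θ: -3.204 -0.073	dq: -8.946 0.406	eef: 0.026 0.004 -0.500	effort: 0.000 0.000
step 58	θ: -3.293 -0.069	dq: -8.843 0.429	eef: 0.071 0.003 -0.496	effort: 0.000 0.000
step 59	θ: -3.381 -0.065	dq: -8.716 0.448	eef: 0.114 0.003 -0.488	effort: 0.000 0.000
step 60	θ: -3.467 -0.060	dq: -8.565 0.463	eef: 0.156 0.003 -0.476	effort: 0.000 0.000
step 61	θ: -3.552 -0.055	dq: -8.392 0.473	eef: 0.196 0.003 -0.461	effort: 0.000 0.000
step 62	θ: -3.635 -0.051	dq: -8.198 0.479	eef: 0.234 0.002 -0.443	effort: 0.000 0.000
step 63	θ: -3.716 -0.046	dq: -7.985 0.481	eef: 0.269 0.002 -0.422	effort: 0.000 0.000
step 64	θ: -3.795 -0.041	dq: -7.753 0.481	eef: 0.302 0.002 -0.400	effort: 0.000 0.000
step 65	θ: -3.871 -0.036	dq: -7.505 0.477	eef: 0.332 0.002 -0.375	effort: 0.000 0.000
step 66	θ: -3.945 -0.032	dq: -7.243 0.471	eef: 0.359 0.001 -0.350	effort: 0.000 0.000
step 67	θ: -4.016 -0.027	dq: -6.969 0.463	eef: 0.383 0.001 -0.323	effort: 0.000 0.000
step 68	θ: -4.084 -0.022	dq: -6.683 0.453	eef: 0.404 0.001 -0.296	effort: 0.000 0.000
step 69	θ: -4.149 -0.018	dq: -6.388 0.442	eef: 0.423 0.001 -0.268	effort: 0.000 0.000
step 70	θ: -4.212 -0.013	dq: -6.086 0.430	eef: 0.439 0.001 -0.241	effort: 0.000 0.000
step 71	θ: -4.271 -0.009	dq: -5.777 0.416	eef: 0.453 0.000 -0.215	effort: 0.000 0.000
step 72	θ: -4.327 -0.005	dq: -5.463 0.402	eef: 0.464 0.000 -0.189	effort: 0.000 0.000
step 73	θ: -4.380 -0.001	dq: -5.146 0.387	eef: 0.474 0.000 -0.163
final θ (rad): -4.380 -0.001


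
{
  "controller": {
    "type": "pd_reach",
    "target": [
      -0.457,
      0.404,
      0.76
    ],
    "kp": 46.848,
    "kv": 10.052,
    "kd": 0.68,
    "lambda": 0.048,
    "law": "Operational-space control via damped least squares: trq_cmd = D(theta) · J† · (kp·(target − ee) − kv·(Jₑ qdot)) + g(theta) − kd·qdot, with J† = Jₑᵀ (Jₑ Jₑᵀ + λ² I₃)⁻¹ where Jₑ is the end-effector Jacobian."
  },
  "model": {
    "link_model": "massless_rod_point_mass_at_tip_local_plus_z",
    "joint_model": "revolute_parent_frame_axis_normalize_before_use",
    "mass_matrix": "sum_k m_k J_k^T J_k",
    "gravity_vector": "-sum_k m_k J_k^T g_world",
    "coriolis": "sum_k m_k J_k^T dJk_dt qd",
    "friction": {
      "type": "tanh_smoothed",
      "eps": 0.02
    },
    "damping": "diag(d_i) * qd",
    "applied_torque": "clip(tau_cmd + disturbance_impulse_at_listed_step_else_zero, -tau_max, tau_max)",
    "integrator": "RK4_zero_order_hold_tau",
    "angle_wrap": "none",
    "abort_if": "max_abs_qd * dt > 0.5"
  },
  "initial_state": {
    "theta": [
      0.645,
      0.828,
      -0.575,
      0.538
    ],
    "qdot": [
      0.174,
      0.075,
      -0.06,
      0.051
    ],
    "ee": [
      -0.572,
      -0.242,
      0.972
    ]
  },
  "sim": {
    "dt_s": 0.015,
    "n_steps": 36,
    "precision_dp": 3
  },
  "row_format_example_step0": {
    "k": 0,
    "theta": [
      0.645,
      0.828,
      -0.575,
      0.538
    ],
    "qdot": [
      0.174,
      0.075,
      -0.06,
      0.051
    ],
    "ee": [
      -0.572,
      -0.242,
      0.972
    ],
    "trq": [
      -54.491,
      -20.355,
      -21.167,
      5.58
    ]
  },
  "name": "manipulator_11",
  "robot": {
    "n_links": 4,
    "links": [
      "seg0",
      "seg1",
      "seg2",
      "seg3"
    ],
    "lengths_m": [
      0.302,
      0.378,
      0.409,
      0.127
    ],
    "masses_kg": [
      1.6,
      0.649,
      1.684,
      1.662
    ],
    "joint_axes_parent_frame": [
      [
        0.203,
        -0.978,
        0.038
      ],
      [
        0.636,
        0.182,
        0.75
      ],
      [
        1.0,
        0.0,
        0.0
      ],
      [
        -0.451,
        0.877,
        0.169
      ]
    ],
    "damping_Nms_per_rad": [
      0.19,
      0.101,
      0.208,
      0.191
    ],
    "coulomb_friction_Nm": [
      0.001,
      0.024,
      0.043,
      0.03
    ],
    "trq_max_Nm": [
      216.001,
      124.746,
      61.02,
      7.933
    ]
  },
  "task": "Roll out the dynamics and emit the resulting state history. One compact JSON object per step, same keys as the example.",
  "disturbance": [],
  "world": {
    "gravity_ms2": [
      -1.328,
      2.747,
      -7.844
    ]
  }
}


{"k":1,"theta":[0.646,0.833,-0.586,0.545],"qdot":[-0.048,0.617,-1.359,0.831],"ee":[-0.574,-0.239,0.97],"trq":[-50.057,-16.668,-15.702,4.151]}
{"k":2,"theta":[0.644,0.844,-0.613,0.559],"qdot":[-0.262,0.861,-2.284,0.997],"ee":[-0.575,-0.231,0.966],"trq":[-46.343,-13.693,-11.306,3.291]}
{"k":3,"theta":[0.638,0.857,-0.652,0.574],"qdot":[-0.454,0.862,-2.87,1.006],"ee":[-0.575,-0.217,0.962],"trq":[-42.542,-11.188,-7.716,2.612]}
{"k":4,"theta":[0.63,0.869,-0.697,0.588],"qdot":[-0.617,0.703,-3.209,0.931],"ee":[-0.574,-0.2,0.957],"trq":[-38.65,-8.967,-4.696,2.046]}
{"k":5,"theta":[0.62,0.878,-0.747,0.602],"qdot":[-0.745,0.449,-3.372,0.813],"ee":[-0.572,-0.18,0.952],"trq":[-34.772,-6.895,-2.072,1.558]}
{"k":6,"theta":[0.608,0.882,-0.797,0.613],"qdot":[-0.836,0.144,-3.409,0.678],"ee":[-0.569,-0.158,0.947],"trq":[-31.029,-4.888,0.278,1.128]}
{"k":7,"theta":[0.595,0.882,-0.848,0.622],"qdot":[-0.891,-0.176,-3.356,0.54],"ee":[-0.566,-0.134,0.941],"trq":[-27.532,-2.913,2.43,0.745]}
{"k":8,"theta":[0.582,0.877,-0.898,0.629],"qdot":[-0.912,-0.496,-3.237,0.411],"ee":[-0.562,-0.108,0.935],"trq":[-24.343,-0.953,4.426,0.403]}
{"k":9,"theta":[0.568,0.867,-0.945,0.635],"qdot":[-0.902,-0.804,-3.07,0.295],"ee":[-0.557,-0.081,0.928],"trq":[-21.502,0.981,6.284,0.101]}
{"k":10,"theta":[0.555,0.853,-0.989,0.638],"qdot":[-0.866,-1.09,-2.871,0.191],"ee":[-0.552,-0.053,0.921],"trq":[-19.025,2.865,8.01,-0.16]}
{"k":11,"theta":[0.542,0.834,-1.031,0.641],"qdot":[-0.81,-1.349,-2.651,0.099],"ee":[-0.546,-0.026,0.914],"trq":[-16.905,4.669,9.601,-0.382]}
{"k":12,"theta":[0.531,0.812,-1.069,0.642],"qdot":[-0.738,-1.579,-2.421,0.021],"ee":[-0.54,0.002,0.907],"trq":[-15.122,6.363,11.051,-0.567]}
{"k":13,"theta":[0.52,0.787,-1.103,0.642],"qdot":[-0.653,-1.778,-2.184,-0.02],"ee":[-0.533,0.029,0.899],"trq":[-13.601,7.925,12.357,-0.737]}
{"k":14,"theta":[0.511,0.759,-1.134,0.641],"qdot":[-0.56,-1.946,-1.95,-0.05],"ee":[-0.526,0.056,0.891],"trq":[-12.364,9.329,13.512,-0.873]}
{"k":15,"theta":[0.503,0.729,-1.162,0.64],"qdot":[-0.463,-2.082,-1.726,-0.094],"ee":[-0.519,0.083,0.883],"trq":[-11.43,10.56,14.512,-0.959]}
{"k":16,"theta":[0.497,0.697,-1.186,0.638],"qdot":[-0.366,-2.188,-1.514,-0.135],"ee":[-0.513,0.108,0.875],"trq":[-10.734,11.611,15.362,-1.011]}
{"k":17,"theta":[0.493,0.664,-1.207,0.636],"qdot":[-0.269,-2.265,-1.316,-0.17],"ee":[-0.506,0.132,0.867],"trq":[-10.238,12.479,16.066,-1.038]}
{"k":18,"theta":[0.489,0.629,-1.225,0.634],"qdot":[-0.176,-2.315,-1.133,-0.197],"ee":[-0.499,0.155,0.859],"trq":[-9.916,13.165,16.632,-1.044]}
{"k":19,"theta":[0.487,0.594,-1.241,0.63],"qdot":[-0.087,-2.34,-0.965,-0.219],"ee":[-0.493,0.177,0.851],"trq":[-9.743,13.676,17.067,-1.032]}
{"k":20,"theta":[0.487,0.559,-1.254,0.627],"qdot":[-0.004,-2.341,-0.814,-0.234],"ee":[-0.486,0.197,0.843],"trq":[-9.697,14.02,17.381,-1.005]}
{"k":21,"theta":[0.487,0.524,-1.266,0.624],"qdot":[0.072,-2.322,-0.679,-0.245],"ee":[-0.48,0.217,0.835],"trq":[-9.76,14.209,17.585,-0.966]}
{"k":22,"theta":[0.489,0.49,-1.275,0.62],"qdot":[0.141,-2.286,-0.559,-0.251],"ee":[-0.475,0.235,0.828],"trq":[-9.912,14.257,17.69,-0.919]}
{"k":23,"theta":[0.491,0.456,-1.282,0.616],"qdot":[0.202,-2.234,-0.453,-0.252],"ee":[-0.47,0.251,0.821],"trq":[-10.139,14.179,17.706,-0.865]}
{"k":24,"theta":[0.495,0.423,-1.289,0.612],"qdot":[0.256,-2.169,-0.361,-0.251],"ee":[-0.465,0.266,0.814],"trq":[-10.426,13.991,17.644,-0.806]}
{"k":25,"theta":[0.499,0.391,-1.293,0.609],"qdot":[0.301,-2.093,-0.281,-0.246],"ee":[-0.46,0.281,0.807],"trq":[-10.759,13.709,17.513,-0.744]}
{"k":26,"theta":[0.504,0.36,-1.297,0.605],"qdot":[0.34,-2.009,-0.211,-0.238],"ee":[-0.456,0.293,0.801],"trq":[-11.129,13.348,17.324,-0.68]}
{"k":27,"theta":[0.509,0.33,-1.3,0.602],"qdot":[0.37,-1.919,-0.15,-0.229],"ee":[-0.452,0.305,0.795],"trq":[-11.523,12.923,17.086,-0.617]}
{"k":28,"theta":[0.515,0.302,-1.301,0.598],"qdot":[0.394,-1.824,-0.098,-0.218],"ee":[-0.449,0.316,0.789],"trq":[-11.933,12.449,16.807,-0.553]}
{"k":29,"theta":[0.521,0.276,-1.303,0.595],"qdot":[0.412,-1.726,-0.053,-0.205],"ee":[-0.446,0.326,0.784],"trq":[-12.353,11.939,16.495,-0.492]}
{"k":30,"theta":[0.527,0.25,-1.303,0.592],"qdot":[0.424,-1.628,-0.014,-0.193],"ee":[-0.444,0.334,0.779],"trq":[-12.775,11.404,16.159,-0.431]}
{"k":31,"theta":[0.534,0.227,-1.303,0.59],"qdot":[0.429,-1.527,0.017,-0.183],"ee":[-0.441,0.342,0.775],"trq":[-13.203,10.853,15.811,-0.371]}
{"k":32,"theta":[0.54,0.205,-1.303,0.587],"qdot":[0.43,-1.427,0.043,-0.174],"ee":[-0.44,0.349,0.771],"trq":[-13.622,10.298,15.456,-0.313]}
{"k":33,"theta":[0.546,0.184,-1.302,0.584],"qdot":[0.427,-1.329,0.066,-0.161],"ee":[-0.438,0.355,0.767],"trq":[-14.019,9.747,15.093,-0.261]}
{"k":34,"theta":[0.553,0.165,-1.301,0.582],"qdot":[0.42,-1.235,0.086,-0.148],"ee":[-0.437,0.361,0.764],"trq":[-14.397,9.207,14.727,-0.212]}
{"k":35,"theta":[0.559,0.147,-1.299,0.58],"qdot":[0.411,-1.145,0.104,-0.136],"ee":[-0.436,0.366,0.761],"trq":[-14.754,8.682,14.36,-0.166]}
{"k":36,"theta":[0.565,0.13,-1.297,0.578],"qdot":[0.399,-1.059,0.121,-0.124],"ee":[-0.436,0.37,0.758]}


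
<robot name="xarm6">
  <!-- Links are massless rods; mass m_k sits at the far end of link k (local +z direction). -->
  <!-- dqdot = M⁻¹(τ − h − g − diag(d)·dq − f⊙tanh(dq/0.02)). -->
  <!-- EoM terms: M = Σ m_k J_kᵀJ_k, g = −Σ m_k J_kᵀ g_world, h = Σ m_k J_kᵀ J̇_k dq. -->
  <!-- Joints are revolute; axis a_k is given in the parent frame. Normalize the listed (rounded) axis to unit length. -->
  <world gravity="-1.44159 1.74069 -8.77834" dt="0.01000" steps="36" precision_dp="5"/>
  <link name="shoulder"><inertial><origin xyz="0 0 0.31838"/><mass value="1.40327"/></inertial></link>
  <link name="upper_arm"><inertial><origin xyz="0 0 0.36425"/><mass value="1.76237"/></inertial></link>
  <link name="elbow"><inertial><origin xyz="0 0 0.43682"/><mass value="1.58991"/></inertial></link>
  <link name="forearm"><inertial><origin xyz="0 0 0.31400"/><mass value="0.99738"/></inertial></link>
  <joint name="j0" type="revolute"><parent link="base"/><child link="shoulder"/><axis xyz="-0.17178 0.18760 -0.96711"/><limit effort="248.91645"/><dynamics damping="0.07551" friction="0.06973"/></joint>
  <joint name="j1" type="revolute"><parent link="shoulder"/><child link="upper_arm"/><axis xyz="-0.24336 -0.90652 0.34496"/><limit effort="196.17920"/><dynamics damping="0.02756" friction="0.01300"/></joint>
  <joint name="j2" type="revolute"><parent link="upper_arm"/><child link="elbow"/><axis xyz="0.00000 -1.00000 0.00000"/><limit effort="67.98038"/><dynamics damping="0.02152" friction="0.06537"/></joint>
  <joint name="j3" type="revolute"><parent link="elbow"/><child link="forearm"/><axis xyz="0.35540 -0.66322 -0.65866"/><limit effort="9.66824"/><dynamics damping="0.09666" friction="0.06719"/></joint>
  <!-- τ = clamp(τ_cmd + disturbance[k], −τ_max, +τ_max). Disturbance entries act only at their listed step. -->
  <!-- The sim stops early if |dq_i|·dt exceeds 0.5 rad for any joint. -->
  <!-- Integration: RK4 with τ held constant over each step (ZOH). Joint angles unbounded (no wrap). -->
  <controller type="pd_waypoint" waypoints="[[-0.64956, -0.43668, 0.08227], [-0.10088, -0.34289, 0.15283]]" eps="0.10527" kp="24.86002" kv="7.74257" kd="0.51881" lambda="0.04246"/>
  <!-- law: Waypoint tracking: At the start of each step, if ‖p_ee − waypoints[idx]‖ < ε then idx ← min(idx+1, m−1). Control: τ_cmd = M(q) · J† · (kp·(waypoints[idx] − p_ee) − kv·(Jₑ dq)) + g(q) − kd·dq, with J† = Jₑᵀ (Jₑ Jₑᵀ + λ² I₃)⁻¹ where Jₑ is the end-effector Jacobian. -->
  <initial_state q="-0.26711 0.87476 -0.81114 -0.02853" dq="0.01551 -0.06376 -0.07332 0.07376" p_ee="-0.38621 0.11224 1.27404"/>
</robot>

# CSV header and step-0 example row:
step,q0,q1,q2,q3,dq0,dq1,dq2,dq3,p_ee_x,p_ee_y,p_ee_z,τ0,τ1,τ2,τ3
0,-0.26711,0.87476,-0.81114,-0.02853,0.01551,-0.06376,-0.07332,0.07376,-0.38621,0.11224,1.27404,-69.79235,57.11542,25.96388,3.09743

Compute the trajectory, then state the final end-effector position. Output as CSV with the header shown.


step,q0,q1,q2,q3,dq0,dq1,dq2,dq3,p_ee_x,p_ee_y,p_ee_z,τ0,τ1,τ2,τ3
1,-0.27127,0.87747,-0.81787,-0.02927,-0.84504,0.60472,-1.27267,-0.20941,-0.38556,0.11182,1.27290,-63.96592,51.12085,24.37192,3.01308
2,-0.28356,0.88644,-0.83578,-0.03265,-1.61211,1.18634,-2.30068,-0.46554,-0.38574,0.11011,1.26907,-58.16598,44.99646,22.55765,2.89255
3,-0.30305,0.90078,-0.86307,-0.03850,-2.28231,1.67825,-3.14811,-0.70449,-0.38681,0.10718,1.26273,-52.46933,38.84909,20.59796,2.75566
4,-0.32876,0.91962,-0.89797,-0.04663,-2.85524,2.08508,-3.82067,-0.92377,-0.38882,0.10314,1.25404,-46.93812,32.79618,18.56556,2.61129
5,-0.35973,0.94214,-0.93879,-0.05686,-3.33352,2.41601,-4.33216,-1.12322,-0.39179,0.09805,1.24316,-41.62700,26.94772,16.52740,2.46759
6,-0.39503,0.96764,-0.98400,-0.06899,-3.72204,2.68264,-4.70093,-1.30468,-0.39574,0.09197,1.23021,-36.57698,21.39066,14.53831,2.33184
7,-0.43379,0.99554,-1.03227,-0.08285,-4.02715,2.89715,-4.94694,-1.47119,-0.40065,0.08496,1.21535,-31.81349,16.18382,12.63830,2.20996
8,-0.47523,1.02538,-1.08249,-0.09831,-4.25603,3.07099,-5.08966,-1.62613,-0.40648,0.07704,1.19873,-27.34767,11.35996,10.85275,2.10627
9,-0.51861,1.05680,-1.13370,-0.11528,-4.41612,3.21411,-5.14682,-1.77255,-0.41318,0.06823,1.18052,-23.17949,6.93102,9.19438,2.02332
10,-0.56327,1.08954,-1.18512,-0.13368,-4.51484,3.33463,-5.13383,-1.91271,-0.42064,0.05854,1.16088,-19.30117,2.89400,7.66590,1.96198
11,-0.60865,1.12340,-1.23612,-0.15345,-4.55931,3.43879,-5.06374,-2.04784,-0.42875,0.04799,1.13997,-15.70038,-0.76407,6.26271,1.92157
12,-0.65424,1.15824,-1.28619,-0.17454,-4.55628,3.53113,-4.94736,-2.17811,-0.43741,0.03660,1.11796,-12.36268,-4.06220,4.97526,1.90022
13,-0.69958,1.19397,-1.33491,-0.19691,-4.51209,3.61470,-4.79362,-2.30271,-0.44648,0.02437,1.09500,-9.27333,-7.02276,3.79099,1.89509
14,-0.74431,1.23049,-1.38194,-0.22049,-4.43258,3.69137,-4.60985,-2.42001,-0.45582,0.01133,1.07125,-6.41840,-9.66957,2.69592,1.90272
15,-0.78809,1.26776,-1.42700,-0.24520,-4.32318,3.76202,-4.40215,-2.52776,-0.46531,-0.00248,1.04685,-3.78540,-12.02676,1.67576,1.91928
16,-0.83065,1.30570,-1.46990,-0.27092,-4.18885,3.82685,-4.17562,-2.62337,-0.47482,-0.01703,1.02194,-1.36352,-14.11791,0.71686,1.94084
17,-0.87176,1.34426,-1.51046,-0.29753,-4.03409,3.88553,-3.93464,-2.70408,-0.48423,-0.03225,0.99666,0.85646,-15.96563,-0.19322,1.96355
18,-0.91124,1.38338,-1.54855,-0.32486,-3.86299,3.93745,-3.68299,-2.76718,-0.49344,-0.04810,0.97113,2.88238,-17.59122,-1.06525,1.98380
19,-0.94894,1.42298,-1.58410,-0.35272,-3.67920,3.98179,-3.42398,-2.81025,-0.50236,-0.06450,0.94545,4.72106,-19.01460,-1.90811,1.99840
20,-0.98476,1.46299,-1.61702,-0.38091,-3.48596,4.01771,-3.16059,-2.83123,-0.51091,-0.08137,0.91975,6.37868,-20.25420,-2.72869,2.00461
21,-1.01861,1.50331,-1.64731,-0.40920,-3.28617,4.04441,-2.89547,-2.82864,-0.51904,-0.09864,0.89410,7.86120,-21.32710,-3.53188,2.00027
22,-1.05045,1.54385,-1.67495,-0.43734,-3.08234,4.06120,-2.63105,-2.80161,-0.52670,-0.11622,0.86860,9.17463,-22.24905,-4.32074,1.98378
23,-1.08023,1.58450,-1.69995,-0.46509,-2.87668,4.06754,-2.36948,-2.74996,-0.53386,-0.13403,0.84332,10.32537,-23.03465,-5.09665,1.95417
24,-1.10796,1.62517,-1.72237,-0.49221,-2.67113,4.06308,-2.11272,-2.67421,-0.54050,-0.15199,0.81831,11.32035,-23.69745,-5.85962,1.91103
25,-1.13365,1.66574,-1.74225,-0.51846,-2.46735,4.04767,-1.86251,-2.57556,-0.54662,-0.17001,0.79364,12.16718,-24.25013,-6.60850,1.85452
26,-1.15731,1.70609,-1.75966,-0.54361,-2.26679,4.02131,-1.62037,-2.45588,-0.55224,-0.18801,0.76933,12.87412,-24.70456,-7.34135,1.78531
27,-1.17899,1.74613,-1.77470,-0.56748,-2.07071,3.98422,-1.38763,-2.31755,-0.55735,-0.20592,0.74542,13.45007,-25.07189,-8.05565,1.70450
28,-1.19874,1.78575,-1.78747,-0.58989,-1.88016,3.93674,-1.16541,-2.16344,-0.56199,-0.22366,0.72192,13.90446,-25.36255,-8.74856,1.61355
29,-1.21662,1.82484,-1.79807,-0.61070,-1.69607,3.87936,-0.95465,-1.99674,-0.56618,-0.24117,0.69886,14.24703,-25.58628,-9.41716,1.51422
30,-1.23269,1.86331,-1.80662,-0.62979,-1.51919,3.81269,-0.75607,-1.82089,-0.56995,-0.25839,0.67623,14.48773,-25.75208,-10.05858,1.40843
31,-1.24703,1.90107,-1.81325,-0.64710,-1.35012,3.73743,-0.57023,-1.63935,-0.57332,-0.27525,0.65403,14.63642,-25.86816,-10.67012,1.29824
32,-1.25972,1.93804,-1.81809,-0.66258,-1.18935,3.65436,-0.39748,-1.45560,-0.57634,-0.29170,0.63226,14.70275,-25.94189,-11.24935,1.18569
33,-1.27085,1.97414,-1.82127,-0.67623,-1.03722,3.56432,-0.23801,-1.27292,-0.57903,-0.30770,0.61092,14.69595,-25.97978,-11.79416,1.07281
34,-1.28051,2.00931,-1.82292,-0.68807,-0.89396,3.46818,-0.09185,-1.09433,-0.58143,-0.32321,0.58999,14.62471,-25.98739,-12.30277,0.96147
35,-1.28877,2.04349,-1.82317,-0.69816,-0.75978,3.36730,0.04024,-0.92115,-0.58356,-0.33819,0.56947,14.49772,-25.96828,-12.77165,0.85269
36,-1.29575,2.07665,-1.82218,-0.70653,-0.63502,3.26380,0.15626,-0.75261,-0.58543,-0.35260,0.54934,,,,
# final p_ee position (m): -0.58543 -0.35260 0.54934


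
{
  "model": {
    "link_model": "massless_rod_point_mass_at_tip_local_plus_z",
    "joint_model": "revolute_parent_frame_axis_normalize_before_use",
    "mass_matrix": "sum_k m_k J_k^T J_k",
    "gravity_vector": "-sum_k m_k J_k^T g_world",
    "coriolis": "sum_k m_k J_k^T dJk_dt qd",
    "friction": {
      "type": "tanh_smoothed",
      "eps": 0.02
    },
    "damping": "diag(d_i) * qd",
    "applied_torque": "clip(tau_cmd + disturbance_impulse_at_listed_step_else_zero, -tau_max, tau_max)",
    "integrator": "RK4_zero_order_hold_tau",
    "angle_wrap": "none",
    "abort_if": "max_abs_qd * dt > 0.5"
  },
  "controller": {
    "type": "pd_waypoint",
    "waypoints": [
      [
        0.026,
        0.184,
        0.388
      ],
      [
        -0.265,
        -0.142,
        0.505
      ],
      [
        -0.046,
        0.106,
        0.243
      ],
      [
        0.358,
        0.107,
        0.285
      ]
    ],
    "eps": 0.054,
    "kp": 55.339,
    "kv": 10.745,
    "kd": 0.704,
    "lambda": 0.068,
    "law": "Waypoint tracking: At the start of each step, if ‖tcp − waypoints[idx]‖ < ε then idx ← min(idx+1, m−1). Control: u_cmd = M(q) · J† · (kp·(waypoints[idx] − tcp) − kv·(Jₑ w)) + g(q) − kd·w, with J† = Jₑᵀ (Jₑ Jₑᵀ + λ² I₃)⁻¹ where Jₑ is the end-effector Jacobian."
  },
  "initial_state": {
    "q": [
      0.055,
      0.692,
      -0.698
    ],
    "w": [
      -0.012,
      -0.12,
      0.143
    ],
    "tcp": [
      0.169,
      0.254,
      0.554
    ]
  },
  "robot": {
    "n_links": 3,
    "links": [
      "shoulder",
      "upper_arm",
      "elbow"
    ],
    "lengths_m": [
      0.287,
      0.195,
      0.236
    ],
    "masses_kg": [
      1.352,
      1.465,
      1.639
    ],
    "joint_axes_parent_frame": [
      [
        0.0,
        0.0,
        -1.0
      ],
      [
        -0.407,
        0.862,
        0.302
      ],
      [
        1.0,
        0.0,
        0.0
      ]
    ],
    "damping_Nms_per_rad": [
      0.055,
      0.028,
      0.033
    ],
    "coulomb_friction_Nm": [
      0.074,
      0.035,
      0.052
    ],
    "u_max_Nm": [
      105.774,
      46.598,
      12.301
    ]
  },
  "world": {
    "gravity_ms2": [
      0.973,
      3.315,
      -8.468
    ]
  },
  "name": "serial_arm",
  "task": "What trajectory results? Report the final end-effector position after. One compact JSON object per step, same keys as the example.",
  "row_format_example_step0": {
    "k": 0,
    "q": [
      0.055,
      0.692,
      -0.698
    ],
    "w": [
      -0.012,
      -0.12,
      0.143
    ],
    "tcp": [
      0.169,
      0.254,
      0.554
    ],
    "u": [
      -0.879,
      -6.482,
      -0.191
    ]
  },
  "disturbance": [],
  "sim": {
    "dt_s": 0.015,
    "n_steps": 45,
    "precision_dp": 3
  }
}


{"k":1,"q":[0.058,0.688,-0.704],"w":[0.411,-0.467,-0.946],"tcp":[0.168,0.254,0.554],"u":[-0.782,-6.362,0.99]}
{"k":2,"q":[0.064,0.68,-0.721],"w":[0.443,-0.577,-1.306],"tcp":[0.167,0.253,0.553],"u":[-0.495,-6.294,1.504]}
{"k":3,"q":[0.071,0.671,-0.742],"w":[0.386,-0.623,-1.458],"tcp":[0.164,0.254,0.552],"u":[-0.21,-6.23,1.805]}
{"k":4,"q":[0.076,0.661,-0.764],"w":[0.315,-0.65,-1.541],"tcp":[0.161,0.254,0.551],"u":[0.035,-6.162,2.019]}
{"k":5,"q":[0.08,0.651,-0.788],"w":[0.25,-0.671,-1.595],"tcp":[0.158,0.255,0.549],"u":[0.235,-6.088,2.187]}
{"k":6,"q":[0.083,0.641,-0.812],"w":[0.196,-0.689,-1.634],"tcp":[0.155,0.256,0.547],"u":[0.394,-6.009,2.324]}
{"k":7,"q":[0.086,0.631,-0.837],"w":[0.152,-0.706,-1.663],"tcp":[0.151,0.257,0.545],"u":[0.52,-5.926,2.438]}
{"k":8,"q":[0.088,0.62,-0.862],"w":[0.116,-0.722,-1.684],"tcp":[0.147,0.258,0.543],"u":[0.616,-5.84,2.534]}
{"k":9,"q":[0.09,0.609,-0.887],"w":[0.087,-0.736,-1.699],"tcp":[0.143,0.259,0.541],"u":[0.689,-5.752,2.616]}
{"k":10,"q":[0.091,0.598,-0.912],"w":[0.064,-0.75,-1.708],"tcp":[0.138,0.26,0.539],"u":[0.743,-5.662,2.685]}
{"k":11,"q":[0.091,0.587,-0.938],"w":[0.046,-0.763,-1.713],"tcp":[0.134,0.261,0.536],"u":[0.781,-5.571,2.744]}
{"k":12,"q":[0.092,0.575,-0.964],"w":[0.032,-0.775,-1.714],"tcp":[0.13,0.262,0.534],"u":[0.806,-5.478,2.795]}
{"k":13,"q":[0.092,0.563,-0.989],"w":[0.023,-0.787,-1.712],"tcp":[0.126,0.263,0.531],"u":[0.818,-5.386,2.84]}
{"k":14,"q":[0.093,0.552,-1.015],"w":[0.017,-0.798,-1.709],"tcp":[0.121,0.263,0.528],"u":[0.819,-5.293,2.88]}
{"k":15,"q":[0.093,0.54,-1.041],"w":[0.014,-0.809,-1.702],"tcp":[0.117,0.264,0.526],"u":[0.813,-5.199,2.914]}
{"k":16,"q":[0.093,0.527,-1.066],"w":[0.012,-0.819,-1.693],"tcp":[0.113,0.264,0.523],"u":[0.801,-5.106,2.944]}
{"k":17,"q":[0.093,0.515,-1.091],"w":[0.011,-0.827,-1.68],"tcp":[0.109,0.265,0.52],"u":[0.784,-5.014,2.969]}
{"k":18,"q":[0.093,0.503,-1.116],"w":[0.01,-0.834,-1.665],"tcp":[0.105,0.265,0.517],"u":[0.765,-4.922,2.991]}
{"k":19,"q":[0.093,0.49,-1.141],"w":[0.01,-0.84,-1.647],"tcp":[0.101,0.265,0.514],"u":[0.743,-4.831,3.01]}
{"k":20,"q":[0.094,0.478,-1.166],"w":[0.01,-0.845,-1.628],"tcp":[0.097,0.265,0.511],"u":[0.72,-4.741,3.026]}
{"k":21,"q":[0.094,0.465,-1.19],"w":[0.01,-0.849,-1.607],"tcp":[0.093,0.265,0.509],"u":[0.695,-4.652,3.04]}
{"k":22,"q":[0.094,0.452,-1.214],"w":[0.01,-0.852,-1.585],"tcp":[0.089,0.265,0.506],"u":[0.67,-4.564,3.051]}
{"k":23,"q":[0.094,0.439,-1.237],"w":[0.01,-0.853,-1.561],"tcp":[0.086,0.265,0.503],"u":[0.644,-4.477,3.061]}
{"k":24,"q":[0.094,0.427,-1.261],"w":[0.01,-0.854,-1.537],"tcp":[0.082,0.264,0.5],"u":[0.617,-4.392,3.07]}
{"k":25,"q":[0.094,0.414,-1.283],"w":[0.01,-0.853,-1.511],"tcp":[0.079,0.264,0.497],"u":[0.591,-4.308,3.076]}
{"k":26,"q":[0.094,0.401,-1.306],"w":[0.011,-0.852,-1.485],"tcp":[0.076,0.263,0.494],"u":[0.564,-4.225,3.082]}
{"k":27,"q":[0.094,0.388,-1.328],"w":[0.011,-0.85,-1.458],"tcp":[0.073,0.263,0.491],"u":[0.537,-4.144,3.085]}
{"k":28,"q":[0.095,0.376,-1.35],"w":[0.011,-0.846,-1.431],"tcp":[0.07,0.262,0.488],"u":[0.511,-4.065,3.088]}
{"k":29,"q":[0.095,0.363,-1.371],"w":[0.012,-0.842,-1.403],"tcp":[0.067,0.261,0.485],"u":[0.484,-3.987,3.089]}
{"k":30,"q":[0.095,0.35,-1.392],"w":[0.012,-0.838,-1.375],"tcp":[0.064,0.261,0.482],"u":[0.458,-3.911,3.09]}
{"k":31,"q":[0.095,0.338,-1.412],"w":[0.013,-0.832,-1.346],"tcp":[0.062,0.26,0.479],"u":[0.432,-3.836,3.089]}
{"k":32,"q":[0.095,0.325,-1.432],"w":[0.014,-0.826,-1.317],"tcp":[0.059,0.259,0.477],"u":[0.407,-3.763,3.087]}
{"k":33,"q":[0.096,0.313,-1.452],"w":[0.014,-0.819,-1.289],"tcp":[0.057,0.258,0.474],"u":[0.382,-3.692,3.084]}
{"k":34,"q":[0.096,0.301,-1.471],"w":[0.015,-0.811,-1.26],"tcp":[0.055,0.257,0.471],"u":[0.358,-3.622,3.08]}
{"k":35,"q":[0.096,0.289,-1.489],"w":[0.016,-0.803,-1.231],"tcp":[0.053,0.256,0.468],"u":[0.334,-3.554,3.075]}
{"k":36,"q":[0.096,0.277,-1.508],"w":[0.017,-0.795,-1.202],"tcp":[0.051,0.255,0.466],"u":[0.31,-3.487,3.069]}
{"k":37,"q":[0.096,0.265,-1.525],"w":[0.018,-0.786,-1.173],"tcp":[0.049,0.254,0.463],"u":[0.288,-3.422,3.063]}
{"k":38,"q":[0.097,0.253,-1.543],"w":[0.019,-0.777,-1.144],"tcp":[0.047,0.253,0.461],"u":[0.266,-3.359,3.055]}
{"k":39,"q":[0.097,0.242,-1.56],"w":[0.02,-0.767,-1.115],"tcp":[0.045,0.252,0.458],"u":[0.244,-3.298,3.048]}
{"k":40,"q":[0.097,0.23,-1.576],"w":[0.021,-0.757,-1.087],"tcp":[0.044,0.251,0.456],"u":[0.223,-3.237,3.039]}
{"k":41,"q":[0.098,0.219,-1.592],"w":[0.022,-0.746,-1.059],"tcp":[0.042,0.25,0.453],"u":[0.203,-3.179,3.03]}
{"k":42,"q":[0.098,0.208,-1.608],"w":[0.023,-0.736,-1.031],"tcp":[0.041,0.248,0.451],"u":[0.183,-3.122,3.021]}
{"k":43,"q":[0.098,0.197,-1.623],"w":[0.024,-0.725,-1.004],"tcp":[0.039,0.247,0.449],"u":[0.164,-3.066,3.011]}
{"k":44,"q":[0.099,0.186,-1.638],"w":[0.026,-0.714,-0.977],"tcp":[0.038,0.246,0.447],"u":[0.145,-3.012,3.0]}
{"k":45,"q":[0.099,0.176,-1.652],"w":[0.027,-0.703,-0.95],"tcp":[0.037,0.245,0.445]}
{"summary": "final tcp position (m): 0.037 0.245 0.445"}


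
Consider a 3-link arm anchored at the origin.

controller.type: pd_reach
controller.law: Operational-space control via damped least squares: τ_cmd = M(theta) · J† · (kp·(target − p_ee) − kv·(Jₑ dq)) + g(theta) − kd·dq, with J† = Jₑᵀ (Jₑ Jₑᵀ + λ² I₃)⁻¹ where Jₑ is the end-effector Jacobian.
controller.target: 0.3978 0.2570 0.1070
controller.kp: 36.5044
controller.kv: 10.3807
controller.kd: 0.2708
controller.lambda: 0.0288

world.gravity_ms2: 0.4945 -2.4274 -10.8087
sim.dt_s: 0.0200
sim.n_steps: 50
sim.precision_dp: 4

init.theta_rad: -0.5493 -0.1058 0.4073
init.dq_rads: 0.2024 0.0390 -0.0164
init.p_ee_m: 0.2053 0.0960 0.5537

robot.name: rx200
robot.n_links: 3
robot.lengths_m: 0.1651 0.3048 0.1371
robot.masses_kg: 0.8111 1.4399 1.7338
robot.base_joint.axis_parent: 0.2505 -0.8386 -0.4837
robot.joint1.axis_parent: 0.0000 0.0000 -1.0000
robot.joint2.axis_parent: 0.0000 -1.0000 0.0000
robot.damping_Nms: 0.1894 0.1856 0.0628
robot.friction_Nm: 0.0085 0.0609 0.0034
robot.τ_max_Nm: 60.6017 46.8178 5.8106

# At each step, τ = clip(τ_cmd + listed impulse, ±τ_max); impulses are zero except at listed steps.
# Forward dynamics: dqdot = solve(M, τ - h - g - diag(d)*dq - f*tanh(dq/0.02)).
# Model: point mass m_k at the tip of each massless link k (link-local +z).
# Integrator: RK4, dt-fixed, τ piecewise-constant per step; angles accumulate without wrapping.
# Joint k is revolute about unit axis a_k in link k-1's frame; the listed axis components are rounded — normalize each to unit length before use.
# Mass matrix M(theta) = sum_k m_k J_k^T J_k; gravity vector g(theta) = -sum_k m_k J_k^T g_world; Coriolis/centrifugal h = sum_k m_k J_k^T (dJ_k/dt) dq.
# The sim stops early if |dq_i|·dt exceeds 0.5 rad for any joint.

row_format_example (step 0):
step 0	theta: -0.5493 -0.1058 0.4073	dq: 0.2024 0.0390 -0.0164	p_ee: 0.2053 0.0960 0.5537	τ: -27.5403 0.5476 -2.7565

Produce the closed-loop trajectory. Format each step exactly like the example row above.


step 1	theta: -0.5600 -0.1103 0.4419	dq: -1.2574 -0.2679 3.3710	p_ee: 0.2055 0.0966 0.5518	τ: -20.4127 0.5702 -3.0102
step 2	theta: -0.5941 -0.1118 0.5199	dq: -2.1412 -0.0514 4.4009	p_ee: 0.2097 0.1004 0.5453	τ: -13.1145 0.4791 -2.5378
step 3	theta: -0.6422 -0.1118 0.6082	dq: -2.6817 -0.0525 4.4228	p_ee: 0.2181 0.1069 0.5351	τ: -6.6874 0.4704 -1.9027
step 4	theta: -0.6990 -0.1125 0.6927	dq: -3.0032 -0.1016 4.0397	p_ee: 0.2298 0.1156 0.5221	τ: -1.4482 0.4815 -1.3114
step 5	theta: -0.7608 -0.1145 0.7682	dq: -3.1802 -0.1244 3.5290	p_ee: 0.2438 0.1257 0.5070	τ: 2.7019 0.4821 -0.8224
step 6	theta: -0.8251 -0.1178 0.8334	dq: -3.2597 -0.2277 3.0160	p_ee: 0.2590 0.1370 0.4903	τ: 5.9671 0.5189 -0.4381
step 7	theta: -0.8904 -0.1234 0.8889	dq: -3.2682 -0.3466 2.5449	p_ee: 0.2747 0.1489 0.4725	τ: 8.5406 0.5711 -0.1419
step 8	theta: -0.9552 -0.1314 0.9355	dq: -3.2240 -0.4620 2.1321	p_ee: 0.2901 0.1611 0.4538	τ: 10.5728 0.6333 0.0841
step 9	theta: -1.0188 -0.1416 0.9745	dq: -3.1403 -0.5648 1.7814	p_ee: 0.3050 0.1734 0.4346	τ: 12.1769 0.7026 0.2550
step 10	theta: -1.0805 -0.1536 1.0070	dq: -3.0275 -0.6506 1.4908	p_ee: 0.3188 0.1855 0.4152	τ: 13.4370 0.7763 0.3823
step 11	theta: -1.1397 -0.1672 1.0344	dq: -2.8937 -0.7176 1.2554	p_ee: 0.3315 0.1973 0.3958	τ: 14.4165 0.8526 0.4748
step 12	theta: -1.1960 -0.1820 1.0575	dq: -2.7454 -0.7658 1.0690	p_ee: 0.3429 0.2086 0.3765	τ: 15.1640 0.9294 0.5388
step 13	theta: -1.2493 -0.1976 1.0774	dq: -2.5881 -0.7966 0.9247	p_ee: 0.3530 0.2193 0.3577	τ: 15.7181 1.0054 0.5794
step 14	theta: -1.2994 -0.2136 1.0947	dq: -2.4261 -0.8122 0.8159	p_ee: 0.3618 0.2293 0.3394	τ: 16.1102 1.0795 0.6006
step 15	theta: -1.3463 -0.2298 1.1101	dq: -2.2628 -0.8152 0.7362	p_ee: 0.3693 0.2387 0.3218	τ: 16.3671 1.1508 0.6058
step 16	theta: -1.3899 -0.2459 1.1242	dq: -2.1010 -0.8079 0.6798	p_ee: 0.3757 0.2472 0.3050	τ: 16.5114 1.2188 0.5979
step 17	theta: -1.4304 -0.2619 1.1374	dq: -1.9427 -0.7930 0.6415	p_ee: 0.3810 0.2550 0.2890	τ: 16.5630 1.2832 0.5794
step 18	theta: -1.4677 -0.2775 1.1499	dq: -1.7895 -0.7725 0.6167	p_ee: 0.3853 0.2620 0.2741	τ: 16.5396 1.3438 0.5525
step 19	theta: -1.5020 -0.2926 1.1621	dq: -1.6425 -0.7484 0.6018	p_ee: 0.3888 0.2683 0.2600	τ: 16.4564 1.4006 0.5191
step 20	theta: -1.5334 -0.3072 1.1740	dq: -1.5027 -0.7219 0.5937	p_ee: 0.3916 0.2739 0.2470	τ: 16.3269 1.4537 0.4811
step 21	theta: -1.5622 -0.3213 1.1858	dq: -1.3703 -0.6944 0.5900	p_ee: 0.3938 0.2787 0.2349	τ: 16.1626 1.5032 0.4398
step 22	theta: -1.5883 -0.3349 1.1975	dq: -1.2459 -0.6667 0.5887	p_ee: 0.3955 0.2830 0.2238	τ: 15.9733 1.5493 0.3965
step 23	theta: -1.6121 -0.3479 1.2093	dq: -1.1294 -0.6394 0.5885	p_ee: 0.3967 0.2866 0.2136	τ: 15.7675 1.5922 0.3522
step 24	theta: -1.6336 -0.3604 1.2210	dq: -1.0208 -0.6128 0.5882	p_ee: 0.3976 0.2897 0.2043	τ: 15.5519 1.6319 0.3078
step 25	theta: -1.6530 -0.3723 1.2328	dq: -0.9201 -0.5874 0.5873	p_ee: 0.3982 0.2922 0.1958	τ: 15.3321 1.6689 0.2638
step 26	theta: -1.6704 -0.3838 1.2445	dq: -0.8269 -0.5631 0.5852	p_ee: 0.3986 0.2944 0.1880	τ: 15.1127 1.7031 0.2208
step 27	theta: -1.6861 -0.3947 1.2561	dq: -0.7411 -0.5402 0.5818	p_ee: 0.3988 0.2960 0.1810	τ: 14.8971 1.7348 0.1792
step 28	theta: -1.7001 -0.4053 1.2677	dq: -0.6624 -0.5185 0.5768	p_ee: 0.3989 0.2974 0.1747	τ: 14.6880 1.7643 0.1391
step 29	theta: -1.7127 -0.4154 1.2791	dq: -0.5902 -0.4980 0.5702	p_ee: 0.3989 0.2984 0.1690	τ: 14.4873 1.7915 0.1008
step 30	theta: -1.7238 -0.4251 1.2904	dq: -0.5244 -0.4787 0.5622	p_ee: 0.3987 0.2991 0.1638	τ: 14.2963 1.8168 0.0643
step 31	theta: -1.7337 -0.4345 1.3016	dq: -0.4645 -0.4605 0.5529	p_ee: 0.3986 0.2995 0.1592	τ: 14.1160 1.8403 0.0297
step 32	theta: -1.7424 -0.4435 1.3125	dq: -0.4101 -0.4433 0.5423	p_ee: 0.3983 0.2997 0.1550	τ: 13.9469 1.8620 -0.0031
step 33	theta: -1.7502 -0.4522 1.3232	dq: -0.3608 -0.4271 0.5308	p_ee: 0.3981 0.2997 0.1513	τ: 13.7891 1.8822 -0.0340
step 34	theta: -1.7569 -0.4605 1.3337	dq: -0.3164 -0.4118 0.5183	p_ee: 0.3978 0.2995 0.1479	τ: 13.6426 1.9011 -0.0632
step 35	theta: -1.7629 -0.4686 1.3439	dq: -0.2763 -0.3972 0.5052	p_ee: 0.3975 0.2992 0.1449	τ: 13.5071 1.9186 -0.0906
step 36	theta: -1.7680 -0.4764 1.3539	dq: -0.2403 -0.3834 0.4914	p_ee: 0.3973 0.2988 0.1423	τ: 13.3824 1.9349 -0.1165
step 37	theta: -1.7725 -0.4839 1.3635	dq: -0.2081 -0.3703 0.4773	p_ee: 0.3970 0.2983 0.1399	τ: 13.2679 1.9502 -0.1408
step 38	theta: -1.7764 -0.4911 1.3729	dq: -0.1793 -0.3577 0.4629	p_ee: 0.3967 0.2976 0.1377	τ: 13.1631 1.9645 -0.1636
step 39	theta: -1.7797 -0.4981 1.3820	dq: -0.1536 -0.3458 0.4483	p_ee: 0.3964 0.2969 0.1358	τ: 13.0675 1.9780 -0.1852
step 40	theta: -1.7826 -0.5049 1.3908	dq: -0.1307 -0.3344 0.4337	p_ee: 0.3962 0.2962 0.1341	τ: 12.9805 1.9906 -0.2054
step 41	theta: -1.7850 -0.5115 1.3993	dq: -0.1105 -0.3234 0.4190	p_ee: 0.3959 0.2954 0.1326	τ: 12.9015 2.0025 -0.2245
step 42	theta: -1.7870 -0.5178 1.4076	dq: -0.0926 -0.3130 0.4045	p_ee: 0.3957 0.2945 0.1312	τ: 12.8299 2.0137 -0.2424
step 43	theta: -1.7887 -0.5240 1.4155	dq: -0.0768 -0.3029 0.3902	p_ee: 0.3955 0.2937 0.1300	τ: 12.7651 2.0243 -0.2593
step 44	theta: -1.7901 -0.5299 1.4231	dq: -0.0629 -0.2933 0.3760	p_ee: 0.3952 0.2928 0.1289	τ: 12.7067 2.0344 -0.2753
step 45	theta: -1.7912 -0.5357 1.4305	dq: -0.0507 -0.2840 0.3621	p_ee: 0.3950 0.2919 0.1280	τ: 12.6540 2.0439 -0.2903
step 46	theta: -1.7921 -0.5412 1.4376	dq: -0.0400 -0.2751 0.3486	p_ee: 0.3948 0.2910 0.1271	τ: 12.6067 2.0530 -0.3045
step 47	theta: -1.7928 -0.5466 1.4444	dq: -0.0308 -0.2665 0.3353	p_ee: 0.3947 0.2900 0.1263	τ: 12.5643 2.0617 -0.3179
step 48	theta: -1.7934 -0.5519 1.4510	dq: -0.0228 -0.2582 0.3225	p_ee: 0.3945 0.2891 0.1256	τ: 12.5263 2.0699 -0.3306
step 49	theta: -1.7938 -0.5570 1.4573	dq: -0.0159 -0.2502 0.3100	p_ee: 0.3943 0.2882 0.1250	τ: 12.4926 2.0778 -0.3425
step 50	theta: -1.7940 -0.5619 1.4634	dq: -0.0101 -0.2424 0.2979	p_ee: 0.3942 0.2874 0.1244
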